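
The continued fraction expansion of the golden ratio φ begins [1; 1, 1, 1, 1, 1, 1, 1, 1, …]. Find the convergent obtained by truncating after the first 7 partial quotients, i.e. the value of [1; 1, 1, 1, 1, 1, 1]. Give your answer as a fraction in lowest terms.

Start with 1.
1 + 1/(1/1) = 1 + 1/1 = 2/1
1 + 1/(2/1) = 1 + 1/2 = 3/2
1 + 1/(3/2) = 1 + 2/3 = 5/3
1 + 1/(5/3) = 1 + 3/5 = 8/5
1 + 1/(8/5) = 1 + 5/8 = 13/8
1 + 1/(13/8) = 1 + 8/13 = 21/13

21/13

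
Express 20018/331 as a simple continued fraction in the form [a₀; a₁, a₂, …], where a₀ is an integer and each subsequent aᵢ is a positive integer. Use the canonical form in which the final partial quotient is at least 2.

[60; 2, 10, 1, 1, 7]

⌊20018/331⌋ = 60, remainder 158
⌊331/158⌋ = 2, remainder 15
⌊158/15⌋ = 10, remainder 8
⌊15/8⌋ = 1, remainder 7
⌊8/7⌋ = 1, remainder 1
⌊7/1⌋ = 7, remainder 0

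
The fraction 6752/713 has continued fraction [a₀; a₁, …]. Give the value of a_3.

Run the Euclidean algorithm, recording each quotient:
6752 ÷ 713 → quotient 9, remainder 335
713 ÷ 335 → quotient 2, remainder 43
335 ÷ 43 → quotient 7, remainder 34
43 ÷ 34 → quotient 1, remainder 9

1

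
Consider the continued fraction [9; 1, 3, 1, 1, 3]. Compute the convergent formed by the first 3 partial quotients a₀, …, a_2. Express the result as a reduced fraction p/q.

Start with 3.
1 + 1/(3/1) = 1 + 1/3 = 4/3
9 + 1/(4/3) = 9 + 3/4 = 39/4

39/4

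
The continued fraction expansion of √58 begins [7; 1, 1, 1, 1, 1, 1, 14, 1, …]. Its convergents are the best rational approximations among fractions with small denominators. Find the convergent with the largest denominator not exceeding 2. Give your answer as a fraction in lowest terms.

a_0 = 7: 7/1  (≤ bound)
a_1 = 1: 8/1  (≤ bound)
a_2 = 1: 15/2  (≤ bound)
a_3 = 1: 23/3  (> 2, stop)

15/2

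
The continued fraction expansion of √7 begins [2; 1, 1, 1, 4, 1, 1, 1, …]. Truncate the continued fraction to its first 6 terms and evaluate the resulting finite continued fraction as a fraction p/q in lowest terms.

Use the convergent recurrence hₖ = aₖ·hₖ₋₁ + hₖ₋₂ (and likewise for the denominators kₖ):
a_0 = 2: 2/1
a_1 = 1: 3/1
a_2 = 1: 5/2
a_3 = 1: 8/3
a_4 = 4: 37/14
a_5 = 1: 45/17

45/17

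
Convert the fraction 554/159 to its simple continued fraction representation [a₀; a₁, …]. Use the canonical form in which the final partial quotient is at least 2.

[3; 2, 15, 2, 2]

554 ÷ 159 → quotient 3, remainder 77
159 ÷ 77 → quotient 2, remainder 5
77 ÷ 5 → quotient 15, remainder 2
5 ÷ 2 → quotient 2, remainder 1
2 ÷ 1 → quotient 2, remainder 0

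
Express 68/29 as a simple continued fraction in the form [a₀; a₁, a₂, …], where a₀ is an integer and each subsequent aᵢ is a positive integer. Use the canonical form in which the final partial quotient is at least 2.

Run the Euclidean algorithm, recording each quotient:
68 ÷ 29 → quotient 2, remainder 10
29 ÷ 10 → quotient 2, remainder 9
10 ÷ 9 → quotient 1, remainder 1
9 ÷ 1 → quotient 9, remainder 0

[2; 2, 1, 9]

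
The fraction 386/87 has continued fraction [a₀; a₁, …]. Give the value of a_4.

5

386 = 4·87 + 38, so a_0 = 4
87 = 2·38 + 11, so a_1 = 2
38 = 3·11 + 5, so a_2 = 3
11 = 2·5 + 1, so a_3 = 2
5 = 5·1 + 0, so a_4 = 5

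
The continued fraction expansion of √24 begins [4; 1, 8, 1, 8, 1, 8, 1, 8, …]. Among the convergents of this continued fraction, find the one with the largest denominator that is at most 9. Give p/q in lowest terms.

List convergents until the denominator exceeds the bound:
a_0 = 4: 4/1  (≤ bound)
a_1 = 1: 5/1  (≤ bound)
a_2 = 8: 44/9  (≤ bound)
a_3 = 1: 49/10  (> 9, stop)

44/9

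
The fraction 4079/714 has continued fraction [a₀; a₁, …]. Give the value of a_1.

4079 = 5·714 + 509, so a_0 = 5
714 = 1·509 + 205, so a_1 = 1

1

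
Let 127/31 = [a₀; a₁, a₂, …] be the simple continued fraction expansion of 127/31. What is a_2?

3

127 = 4·31 + 3, so a_0 = 4
31 = 10·3 + 1, so a_1 = 10
3 = 3·1 + 0, so a_2 = 3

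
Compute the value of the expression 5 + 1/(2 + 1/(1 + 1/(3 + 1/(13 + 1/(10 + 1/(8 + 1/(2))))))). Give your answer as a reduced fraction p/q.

Start with 2.
8 + 1/(2/1) = 8 + 1/2 = 17/2
10 + 1/(17/2) = 10 + 2/17 = 172/17
13 + 1/(172/17) = 13 + 17/172 = 2253/172
3 + 1/(2253/172) = 3 + 172/2253 = 6931/2253
1 + 1/(6931/2253) = 1 + 2253/6931 = 9184/6931
2 + 1/(9184/6931) = 2 + 6931/9184 = 25299/9184
5 + 1/(25299/9184) = 5 + 9184/25299 = 135679/25299

135679/25299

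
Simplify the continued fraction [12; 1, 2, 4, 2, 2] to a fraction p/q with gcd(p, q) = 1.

Build up convergents one term at a time:
a_0 = 12: 12/1
a_1 = 1: 13/1
a_2 = 2: 38/3
a_3 = 4: 165/13
a_4 = 2: 368/29
a_5 = 2: 901/71

901/71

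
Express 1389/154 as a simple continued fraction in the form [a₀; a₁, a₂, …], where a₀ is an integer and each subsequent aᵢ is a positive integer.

Apply division with remainder until the remainder is 0:
⌊1389/154⌋ = 9, remainder 3
⌊154/3⌋ = 51, remainder 1
⌊3/1⌋ = 3, remainder 0

[9; 51, 3]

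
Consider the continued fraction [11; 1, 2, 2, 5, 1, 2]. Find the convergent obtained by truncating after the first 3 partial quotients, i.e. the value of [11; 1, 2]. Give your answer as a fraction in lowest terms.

35/3

a_0 = 11: 11/1
a_1 = 1: 12/1
a_2 = 2: 35/3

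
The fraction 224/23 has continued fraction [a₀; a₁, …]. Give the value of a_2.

2

Repeatedly divide and take the remainder:
⌊224/23⌋ = 9, remainder 17
⌊23/17⌋ = 1, remainder 6
⌊17/6⌋ = 2, remainder 5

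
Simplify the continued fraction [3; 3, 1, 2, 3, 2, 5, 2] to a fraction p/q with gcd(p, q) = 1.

Starting at the tail and folding back:
Start with 2.
5 + 1/(2/1) = 5 + 1/2 = 11/2
2 + 1/(11/2) = 2 + 2/11 = 24/11
3 + 1/(24/11) = 3 + 11/24 = 83/24
2 + 1/(83/24) = 2 + 24/83 = 190/83
1 + 1/(190/83) = 1 + 83/190 = 273/190
3 + 1/(273/190) = 3 + 190/273 = 1009/273
3 + 1/(1009/273) = 3 + 273/1009 = 3300/1009

3300/1009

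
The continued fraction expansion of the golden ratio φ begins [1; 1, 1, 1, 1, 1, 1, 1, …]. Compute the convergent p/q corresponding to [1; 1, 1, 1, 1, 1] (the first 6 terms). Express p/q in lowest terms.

13/8

a_0 = 1: 1/1
a_1 = 1: 2/1
a_2 = 1: 3/2
a_3 = 1: 5/3
a_4 = 1: 8/5
a_5 = 1: 13/8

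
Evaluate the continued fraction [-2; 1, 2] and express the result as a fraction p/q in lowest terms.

-4/3

Start with 2.
1 + 1/(2/1) = 1 + 1/2 = 3/2
-2 + 1/(3/2) = -2 + 2/3 = -4/3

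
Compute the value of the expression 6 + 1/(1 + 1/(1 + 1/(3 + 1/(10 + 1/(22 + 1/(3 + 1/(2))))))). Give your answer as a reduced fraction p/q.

Collapse the nested fraction from the inside out:
Start with 2.
3 + 1/(2/1) = 3 + 1/2 = 7/2
22 + 1/(7/2) = 22 + 2/7 = 156/7
10 + 1/(156/7) = 10 + 7/156 = 1567/156
3 + 1/(1567/156) = 3 + 156/1567 = 4857/1567
1 + 1/(4857/1567) = 1 + 1567/4857 = 6424/4857
1 + 1/(6424/4857) = 1 + 4857/6424 = 11281/6424
6 + 1/(11281/6424) = 6 + 6424/11281 = 74110/11281

74110/11281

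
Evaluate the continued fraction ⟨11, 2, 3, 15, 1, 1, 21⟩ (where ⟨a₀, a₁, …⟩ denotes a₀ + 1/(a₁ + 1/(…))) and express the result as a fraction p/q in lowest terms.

Compute successive convergents:
a_0 = 11: 11/1
a_1 = 2: 23/2
a_2 = 3: 80/7
a_3 = 15: 1223/107
a_4 = 1: 1303/114
a_5 = 1: 2526/221
a_6 = 21: 54349/4755

54349/4755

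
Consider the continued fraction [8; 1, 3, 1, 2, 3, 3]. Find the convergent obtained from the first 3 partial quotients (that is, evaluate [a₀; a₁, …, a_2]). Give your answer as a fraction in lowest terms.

a_0 = 8: 8/1
a_1 = 1: 9/1
a_2 = 3: 35/4

35/4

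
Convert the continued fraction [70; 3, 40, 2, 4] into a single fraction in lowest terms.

77434/1101

Work from the innermost term outward:
Start with 4.
2 + 1/(4/1) = 2 + 1/4 = 9/4
40 + 1/(9/4) = 40 + 4/9 = 364/9
3 + 1/(364/9) = 3 + 9/364 = 1101/364
70 + 1/(1101/364) = 70 + 364/1101 = 77434/1101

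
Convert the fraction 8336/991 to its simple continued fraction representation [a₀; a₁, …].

[8; 2, 2, 3, 58]

8336 = 8·991 + 408, so a_0 = 8
991 = 2·408 + 175, so a_1 = 2
408 = 2·175 + 58, so a_2 = 2
175 = 3·58 + 1, so a_3 = 3
58 = 58·1 + 0, so a_4 = 58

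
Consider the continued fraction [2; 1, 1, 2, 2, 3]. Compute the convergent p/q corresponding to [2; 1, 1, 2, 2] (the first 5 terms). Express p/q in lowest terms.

Collapse the nested fraction from the inside out:
Start with 2.
2 + 1/(2/1) = 2 + 1/2 = 5/2
1 + 1/(5/2) = 1 + 2/5 = 7/5
1 + 1/(7/5) = 1 + 5/7 = 12/7
2 + 1/(12/7) = 2 + 7/12 = 31/12

31/12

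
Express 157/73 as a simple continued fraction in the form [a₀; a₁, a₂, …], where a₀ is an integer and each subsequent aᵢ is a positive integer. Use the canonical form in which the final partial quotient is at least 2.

[2; 6, 1, 1, 1, 3]

157 ÷ 73 → quotient 2, remainder 11
73 ÷ 11 → quotient 6, remainder 7
11 ÷ 7 → quotient 1, remainder 4
7 ÷ 4 → quotient 1, remainder 3
4 ÷ 3 → quotient 1, remainder 1
3 ÷ 1 → quotient 3, remainder 0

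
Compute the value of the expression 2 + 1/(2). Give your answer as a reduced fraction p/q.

a_0 = 2: 2/1
a_1 = 2: 5/2

5/2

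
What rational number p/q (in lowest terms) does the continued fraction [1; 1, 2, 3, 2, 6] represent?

251/148

a_0 = 1: 1/1
a_1 = 1: 2/1
a_2 = 2: 5/3
a_3 = 3: 17/10
a_4 = 2: 39/23
a_5 = 6: 251/148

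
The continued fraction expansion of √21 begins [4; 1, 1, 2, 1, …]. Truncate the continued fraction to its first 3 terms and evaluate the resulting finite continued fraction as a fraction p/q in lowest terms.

9/2

a_0 = 4: 4/1
a_1 = 1: 5/1
a_2 = 1: 9/2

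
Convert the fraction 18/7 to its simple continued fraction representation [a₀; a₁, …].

⌊18/7⌋ = 2, remainder 4
⌊7/4⌋ = 1, remainder 3
⌊4/3⌋ = 1, remainder 1
⌊3/1⌋ = 3, remainder 0

[2; 1, 1, 3]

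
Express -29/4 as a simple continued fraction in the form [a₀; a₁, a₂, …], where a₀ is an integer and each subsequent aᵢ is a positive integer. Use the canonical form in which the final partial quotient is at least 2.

Run the Euclidean algorithm, recording each quotient:
⌊-29/4⌋ = -8, remainder 3
⌊4/3⌋ = 1, remainder 1
⌊3/1⌋ = 3, remainder 0

[-8; 1, 3]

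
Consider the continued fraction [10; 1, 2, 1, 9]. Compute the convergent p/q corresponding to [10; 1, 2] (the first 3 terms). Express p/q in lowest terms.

Starting at the tail and folding back:
Start with 2.
1 + 1/(2/1) = 1 + 1/2 = 3/2
10 + 1/(3/2) = 10 + 2/3 = 32/3

32/3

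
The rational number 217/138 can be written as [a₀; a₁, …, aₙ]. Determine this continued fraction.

217 ÷ 138 → quotient 1, remainder 79
138 ÷ 79 → quotient 1, remainder 59
79 ÷ 59 → quotient 1, remainder 20
59 ÷ 20 → quotient 2, remainder 19
20 ÷ 19 → quotient 1, remainder 1
19 ÷ 1 → quotient 19, remainder 0

[1; 1, 1, 2, 1, 19]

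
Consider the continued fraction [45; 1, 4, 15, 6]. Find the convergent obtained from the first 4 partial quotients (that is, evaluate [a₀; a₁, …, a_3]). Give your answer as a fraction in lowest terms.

Start with 15.
4 + 1/(15/1) = 4 + 1/15 = 61/15
1 + 1/(61/15) = 1 + 15/61 = 76/61
45 + 1/(76/61) = 45 + 61/76 = 3481/76

3481/76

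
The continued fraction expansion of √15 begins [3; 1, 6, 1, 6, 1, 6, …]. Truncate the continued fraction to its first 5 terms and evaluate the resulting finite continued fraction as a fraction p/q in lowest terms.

Compute successive convergents:
a_0 = 3: 3/1
a_1 = 1: 4/1
a_2 = 6: 27/7
a_3 = 1: 31/8
a_4 = 6: 213/55

213/55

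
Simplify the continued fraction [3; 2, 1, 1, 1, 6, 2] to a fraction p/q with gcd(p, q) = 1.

385/114

Work from the innermost term outward:
Start with 2.
6 + 1/(2/1) = 6 + 1/2 = 13/2
1 + 1/(13/2) = 1 + 2/13 = 15/13
1 + 1/(15/13) = 1 + 13/15 = 28/15
1 + 1/(28/15) = 1 + 15/28 = 43/28
2 + 1/(43/28) = 2 + 28/43 = 114/43
3 + 1/(114/43) = 3 + 43/114 = 385/114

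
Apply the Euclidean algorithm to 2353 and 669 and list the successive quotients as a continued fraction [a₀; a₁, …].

⌊2353/669⌋ = 3, remainder 346
⌊669/346⌋ = 1, remainder 323
⌊346/323⌋ = 1, remainder 23
⌊323/23⌋ = 14, remainder 1
⌊23/1⌋ = 23, remainder 0

[3; 1, 1, 14, 23]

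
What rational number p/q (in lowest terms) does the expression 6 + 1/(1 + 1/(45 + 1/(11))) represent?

3538/507

Use the convergent recurrence hₖ = aₖ·hₖ₋₁ + hₖ₋₂ (and likewise for the denominators kₖ):
a_0 = 6: 6/1
a_1 = 1: 7/1
a_2 = 45: 321/46
a_3 = 11: 3538/507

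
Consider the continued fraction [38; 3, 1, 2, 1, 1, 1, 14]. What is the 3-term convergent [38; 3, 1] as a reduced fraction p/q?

153/4

Work from the innermost term outward:
Start with 1.
3 + 1/(1/1) = 3 + 1/1 = 4/1
38 + 1/(4/1) = 38 + 1/4 = 153/4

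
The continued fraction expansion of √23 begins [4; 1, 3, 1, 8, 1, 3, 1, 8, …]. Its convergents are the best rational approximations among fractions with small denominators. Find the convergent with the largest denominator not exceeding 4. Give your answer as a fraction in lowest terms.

List convergents until the denominator exceeds the bound:
a_0 = 4: 4/1  (≤ bound)
a_1 = 1: 5/1  (≤ bound)
a_2 = 3: 19/4  (≤ bound)
a_3 = 1: 24/5  (> 4, stop)

19/4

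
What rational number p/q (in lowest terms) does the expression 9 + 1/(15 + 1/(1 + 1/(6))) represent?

Collapse the nested fraction from the inside out:
Start with 6.
1 + 1/(6/1) = 1 + 1/6 = 7/6
15 + 1/(7/6) = 15 + 6/7 = 111/7
9 + 1/(111/7) = 9 + 7/111 = 1006/111

1006/111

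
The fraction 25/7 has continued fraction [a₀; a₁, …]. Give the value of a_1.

⌊25/7⌋ = 3, remainder 4
⌊7/4⌋ = 1, remainder 3

1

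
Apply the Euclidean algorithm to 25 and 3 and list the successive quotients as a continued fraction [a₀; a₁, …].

[8; 3]

25 = 8·3 + 1, so a_0 = 8
3 = 3·1 + 0, so a_1 = 3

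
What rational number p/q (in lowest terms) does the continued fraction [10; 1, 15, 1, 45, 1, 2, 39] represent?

Work from the innermost term outward:
Start with 39.
2 + 1/(39/1) = 2 + 1/39 = 79/39
1 + 1/(79/39) = 1 + 39/79 = 118/79
45 + 1/(118/79) = 45 + 79/118 = 5389/118
1 + 1/(5389/118) = 1 + 118/5389 = 5507/5389
15 + 1/(5507/5389) = 15 + 5389/5507 = 87994/5507
1 + 1/(87994/5507) = 1 + 5507/87994 = 93501/87994
10 + 1/(93501/87994) = 10 + 87994/93501 = 1023004/93501

1023004/93501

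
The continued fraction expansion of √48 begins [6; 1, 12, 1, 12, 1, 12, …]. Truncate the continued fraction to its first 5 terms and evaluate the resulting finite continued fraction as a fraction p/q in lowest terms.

Start with 12.
1 + 1/(12/1) = 1 + 1/12 = 13/12
12 + 1/(13/12) = 12 + 12/13 = 168/13
1 + 1/(168/13) = 1 + 13/168 = 181/168
6 + 1/(181/168) = 6 + 168/181 = 1254/181

1254/181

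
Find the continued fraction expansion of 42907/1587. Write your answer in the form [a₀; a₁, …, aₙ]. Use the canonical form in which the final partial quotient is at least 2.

42907 = 27·1587 + 58, so a_0 = 27
1587 = 27·58 + 21, so a_1 = 27
58 = 2·21 + 16, so a_2 = 2
21 = 1·16 + 5, so a_3 = 1
16 = 3·5 + 1, so a_4 = 3
5 = 5·1 + 0, so a_5 = 5

[27; 27, 2, 1, 3, 5]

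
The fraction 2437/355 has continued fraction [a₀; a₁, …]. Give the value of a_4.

2437 = 6·355 + 307, so a_0 = 6
355 = 1·307 + 48, so a_1 = 1
307 = 6·48 + 19, so a_2 = 6
48 = 2·19 + 10, so a_3 = 2
19 = 1·10 + 9, so a_4 = 1

1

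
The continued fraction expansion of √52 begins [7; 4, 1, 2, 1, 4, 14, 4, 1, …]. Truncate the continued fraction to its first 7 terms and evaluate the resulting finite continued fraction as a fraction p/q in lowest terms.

Start with 14.
4 + 1/(14/1) = 4 + 1/14 = 57/14
1 + 1/(57/14) = 1 + 14/57 = 71/57
2 + 1/(71/57) = 2 + 57/71 = 199/71
1 + 1/(199/71) = 1 + 71/199 = 270/199
4 + 1/(270/199) = 4 + 199/270 = 1279/270
7 + 1/(1279/270) = 7 + 270/1279 = 9223/1279

9223/1279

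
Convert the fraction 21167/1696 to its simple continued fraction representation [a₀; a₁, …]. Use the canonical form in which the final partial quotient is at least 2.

21167 = 12·1696 + 815, so a_0 = 12
1696 = 2·815 + 66, so a_1 = 2
815 = 12·66 + 23, so a_2 = 12
66 = 2·23 + 20, so a_3 = 2
23 = 1·20 + 3, so a_4 = 1
20 = 6·3 + 2, so a_5 = 6
3 = 1·2 + 1, so a_6 = 1
2 = 2·1 + 0, so a_7 = 2

[12; 2, 12, 2, 1, 6, 1, 2]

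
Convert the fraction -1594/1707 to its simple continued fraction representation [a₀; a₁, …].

[-1; 15, 9, 2, 2, 2]

-1594 = -1·1707 + 113, so a_0 = -1
1707 = 15·113 + 12, so a_1 = 15
113 = 9·12 + 5, so a_2 = 9
12 = 2·5 + 2, so a_3 = 2
5 = 2·2 + 1, so a_4 = 2
2 = 2·1 + 0, so a_5 = 2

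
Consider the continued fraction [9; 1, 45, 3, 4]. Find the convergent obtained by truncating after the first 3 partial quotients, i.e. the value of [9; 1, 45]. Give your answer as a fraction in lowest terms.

459/46

Starting at the tail and folding back:
Start with 45.
1 + 1/(45/1) = 1 + 1/45 = 46/45
9 + 1/(46/45) = 9 + 45/46 = 459/46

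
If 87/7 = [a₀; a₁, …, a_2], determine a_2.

Apply division with remainder until the remainder is 0:
87 ÷ 7 → quotient 12, remainder 3
7 ÷ 3 → quotient 2, remainder 1
3 ÷ 1 → quotient 3, remainder 0

3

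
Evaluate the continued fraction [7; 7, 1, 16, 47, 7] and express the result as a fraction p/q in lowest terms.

Start with 7.
47 + 1/(7/1) = 47 + 1/7 = 330/7
16 + 1/(330/7) = 16 + 7/330 = 5287/330
1 + 1/(5287/330) = 1 + 330/5287 = 5617/5287
7 + 1/(5617/5287) = 7 + 5287/5617 = 44606/5617
7 + 1/(44606/5617) = 7 + 5617/44606 = 317859/44606

317859/44606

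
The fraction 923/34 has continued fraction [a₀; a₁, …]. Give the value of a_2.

923 = 27·34 + 5, so a_0 = 27
34 = 6·5 + 4, so a_1 = 6
5 = 1·4 + 1, so a_2 = 1

1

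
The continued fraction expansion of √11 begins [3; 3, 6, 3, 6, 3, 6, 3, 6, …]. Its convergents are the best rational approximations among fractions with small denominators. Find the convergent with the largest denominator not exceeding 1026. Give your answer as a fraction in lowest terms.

a_0 = 3: 3/1  (≤ bound)
a_1 = 3: 10/3  (≤ bound)
a_2 = 6: 63/19  (≤ bound)
a_3 = 3: 199/60  (≤ bound)
a_4 = 6: 1257/379  (≤ bound)
a_5 = 3: 3970/1197  (> 1026, stop)

1257/379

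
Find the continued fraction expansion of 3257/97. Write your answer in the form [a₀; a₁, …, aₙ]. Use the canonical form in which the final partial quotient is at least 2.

Apply division with remainder until the remainder is 0:
3257 ÷ 97 → quotient 33, remainder 56
97 ÷ 56 → quotient 1, remainder 41
56 ÷ 41 → quotient 1, remainder 15
41 ÷ 15 → quotient 2, remainder 11
15 ÷ 11 → quotient 1, remainder 4
11 ÷ 4 → quotient 2, remainder 3
4 ÷ 3 → quotient 1, remainder 1
3 ÷ 1 → quotient 3, remainder 0

[33; 1, 1, 2, 1, 2, 1, 3]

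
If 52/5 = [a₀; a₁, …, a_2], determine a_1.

Run the Euclidean algorithm, recording each quotient:
52 = 10·5 + 2, so a_0 = 10
5 = 2·2 + 1, so a_1 = 2

2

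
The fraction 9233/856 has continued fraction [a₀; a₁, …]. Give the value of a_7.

9233 = 10·856 + 673, so a_0 = 10
856 = 1·673 + 183, so a_1 = 1
673 = 3·183 + 124, so a_2 = 3
183 = 1·124 + 59, so a_3 = 1
124 = 2·59 + 6, so a_4 = 2
59 = 9·6 + 5, so a_5 = 9
6 = 1·5 + 1, so a_6 = 1
5 = 5·1 + 0, so a_7 = 5

5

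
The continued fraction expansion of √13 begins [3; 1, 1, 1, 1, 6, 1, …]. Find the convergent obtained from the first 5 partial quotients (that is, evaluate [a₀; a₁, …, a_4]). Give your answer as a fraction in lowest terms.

18/5

Compute successive convergents:
a_0 = 3: 3/1
a_1 = 1: 4/1
a_2 = 1: 7/2
a_3 = 1: 11/3
a_4 = 1: 18/5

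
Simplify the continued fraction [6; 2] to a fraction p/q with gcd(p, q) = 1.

Collapse the nested fraction from the inside out:
Start with 2.
6 + 1/(2/1) = 6 + 1/2 = 13/2

13/2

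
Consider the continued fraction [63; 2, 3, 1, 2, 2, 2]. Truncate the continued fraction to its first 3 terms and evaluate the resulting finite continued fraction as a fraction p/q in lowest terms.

444/7

a_0 = 63: 63/1
a_1 = 2: 127/2
a_2 = 3: 444/7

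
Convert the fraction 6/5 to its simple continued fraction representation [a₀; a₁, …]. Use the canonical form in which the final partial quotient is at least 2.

[1; 5]

⌊6/5⌋ = 1, remainder 1
⌊5/1⌋ = 5, remainder 0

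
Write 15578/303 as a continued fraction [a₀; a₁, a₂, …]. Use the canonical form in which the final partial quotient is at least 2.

Run the Euclidean algorithm, recording each quotient:
15578 = 51·303 + 125, so a_0 = 51
303 = 2·125 + 53, so a_1 = 2
125 = 2·53 + 19, so a_2 = 2
53 = 2·19 + 15, so a_3 = 2
19 = 1·15 + 4, so a_4 = 1
15 = 3·4 + 3, so a_5 = 3
4 = 1·3 + 1, so a_6 = 1
3 = 3·1 + 0, so a_7 = 3

[51; 2, 2, 2, 1, 3, 1, 3]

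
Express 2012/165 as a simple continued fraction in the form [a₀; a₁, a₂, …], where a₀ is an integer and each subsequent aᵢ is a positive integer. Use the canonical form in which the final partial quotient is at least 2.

[12; 5, 6, 2, 2]

Repeatedly divide and take the remainder:
2012 ÷ 165 → quotient 12, remainder 32
165 ÷ 32 → quotient 5, remainder 5
32 ÷ 5 → quotient 6, remainder 2
5 ÷ 2 → quotient 2, remainder 1
2 ÷ 1 → quotient 2, remainder 0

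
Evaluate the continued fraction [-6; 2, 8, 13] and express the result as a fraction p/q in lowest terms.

-1233/223

a_0 = -6: -6/1
a_1 = 2: -11/2
a_2 = 8: -94/17
a_3 = 13: -1233/223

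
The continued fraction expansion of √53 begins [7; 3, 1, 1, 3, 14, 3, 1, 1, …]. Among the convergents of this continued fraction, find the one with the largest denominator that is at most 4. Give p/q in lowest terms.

a_0 = 7: 7/1  (≤ bound)
a_1 = 3: 22/3  (≤ bound)
a_2 = 1: 29/4  (≤ bound)
a_3 = 1: 51/7  (> 4, stop)

29/4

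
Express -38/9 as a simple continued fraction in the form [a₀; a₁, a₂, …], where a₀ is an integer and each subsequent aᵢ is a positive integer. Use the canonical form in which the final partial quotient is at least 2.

-38 = -5·9 + 7, so a_0 = -5
9 = 1·7 + 2, so a_1 = 1
7 = 3·2 + 1, so a_2 = 3
2 = 2·1 + 0, so a_3 = 2

[-5; 1, 3, 2]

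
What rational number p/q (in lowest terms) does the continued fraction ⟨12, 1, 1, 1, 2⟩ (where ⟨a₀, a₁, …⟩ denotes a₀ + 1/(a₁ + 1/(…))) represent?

Start with 2.
1 + 1/(2/1) = 1 + 1/2 = 3/2
1 + 1/(3/2) = 1 + 2/3 = 5/3
1 + 1/(5/3) = 1 + 3/5 = 8/5
12 + 1/(8/5) = 12 + 5/8 = 101/8

101/8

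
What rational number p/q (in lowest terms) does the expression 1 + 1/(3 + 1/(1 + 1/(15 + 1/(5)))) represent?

Use the convergent recurrence hₖ = aₖ·hₖ₋₁ + hₖ₋₂ (and likewise for the denominators kₖ):
a_0 = 1: 1/1
a_1 = 3: 4/3
a_2 = 1: 5/4
a_3 = 15: 79/63
a_4 = 5: 400/319

400/319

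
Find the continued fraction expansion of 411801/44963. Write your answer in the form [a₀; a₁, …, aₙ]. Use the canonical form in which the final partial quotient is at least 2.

411801 ÷ 44963 → quotient 9, remainder 7134
44963 ÷ 7134 → quotient 6, remainder 2159
7134 ÷ 2159 → quotient 3, remainder 657
2159 ÷ 657 → quotient 3, remainder 188
657 ÷ 188 → quotient 3, remainder 93
188 ÷ 93 → quotient 2, remainder 2
93 ÷ 2 → quotient 46, remainder 1
2 ÷ 1 → quotient 2, remainder 0

[9; 6, 3, 3, 3, 2, 46, 2]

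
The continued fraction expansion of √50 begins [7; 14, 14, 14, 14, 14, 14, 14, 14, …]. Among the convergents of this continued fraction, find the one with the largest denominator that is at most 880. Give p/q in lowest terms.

List convergents until the denominator exceeds the bound:
a_0 = 7: 7/1  (≤ bound)
a_1 = 14: 99/14  (≤ bound)
a_2 = 14: 1393/197  (≤ bound)
a_3 = 14: 19601/2772  (> 880, stop)

1393/197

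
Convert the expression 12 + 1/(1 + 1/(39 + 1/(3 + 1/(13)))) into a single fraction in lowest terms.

a_0 = 12: 12/1
a_1 = 1: 13/1
a_2 = 39: 519/40
a_3 = 3: 1570/121
a_4 = 13: 20929/1613

20929/1613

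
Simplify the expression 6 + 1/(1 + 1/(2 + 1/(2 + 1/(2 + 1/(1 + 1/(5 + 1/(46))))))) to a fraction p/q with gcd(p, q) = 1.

a_0 = 6: 6/1
a_1 = 1: 7/1
a_2 = 2: 20/3
a_3 = 2: 47/7
a_4 = 2: 114/17
a_5 = 1: 161/24
a_6 = 5: 919/137
a_7 = 46: 42435/6326

42435/6326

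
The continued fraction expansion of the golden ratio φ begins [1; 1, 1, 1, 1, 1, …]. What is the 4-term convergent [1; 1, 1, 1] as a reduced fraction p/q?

Starting at the tail and folding back:
Start with 1.
1 + 1/(1/1) = 1 + 1/1 = 2/1
1 + 1/(2/1) = 1 + 1/2 = 3/2
1 + 1/(3/2) = 1 + 2/3 = 5/3

5/3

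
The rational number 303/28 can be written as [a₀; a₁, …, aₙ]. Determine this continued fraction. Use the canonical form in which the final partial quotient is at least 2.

[10; 1, 4, 1, 1, 2]

303 ÷ 28 → quotient 10, remainder 23
28 ÷ 23 → quotient 1, remainder 5
23 ÷ 5 → quotient 4, remainder 3
5 ÷ 3 → quotient 1, remainder 2
3 ÷ 2 → quotient 1, remainder 1
2 ÷ 1 → quotient 2, remainder 0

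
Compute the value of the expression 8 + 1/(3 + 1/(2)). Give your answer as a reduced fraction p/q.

58/7

Collapse the nested fraction from the inside out:
Start with 2.
3 + 1/(2/1) = 3 + 1/2 = 7/2
8 + 1/(7/2) = 8 + 2/7 = 58/7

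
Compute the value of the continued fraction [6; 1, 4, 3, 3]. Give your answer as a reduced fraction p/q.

Start with 3.
3 + 1/(3/1) = 3 + 1/3 = 10/3
4 + 1/(10/3) = 4 + 3/10 = 43/10
1 + 1/(43/10) = 1 + 10/43 = 53/43
6 + 1/(53/43) = 6 + 43/53 = 361/53

361/53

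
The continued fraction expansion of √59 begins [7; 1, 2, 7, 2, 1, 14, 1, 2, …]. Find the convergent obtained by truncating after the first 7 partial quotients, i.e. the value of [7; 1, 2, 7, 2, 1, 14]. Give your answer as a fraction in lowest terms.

7781/1013

Start with 14.
1 + 1/(14/1) = 1 + 1/14 = 15/14
2 + 1/(15/14) = 2 + 14/15 = 44/15
7 + 1/(44/15) = 7 + 15/44 = 323/44
2 + 1/(323/44) = 2 + 44/323 = 690/323
1 + 1/(690/323) = 1 + 323/690 = 1013/690
7 + 1/(1013/690) = 7 + 690/1013 = 7781/1013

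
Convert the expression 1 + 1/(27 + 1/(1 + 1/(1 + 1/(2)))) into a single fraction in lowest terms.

Start with 2.
1 + 1/(2/1) = 1 + 1/2 = 3/2
1 + 1/(3/2) = 1 + 2/3 = 5/3
27 + 1/(5/3) = 27 + 3/5 = 138/5
1 + 1/(138/5) = 1 + 5/138 = 143/138

143/138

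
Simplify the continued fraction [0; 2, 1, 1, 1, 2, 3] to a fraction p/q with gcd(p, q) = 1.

27/71

Compute successive convergents:
a_0 = 0: 0/1
a_1 = 2: 1/2
a_2 = 1: 1/3
a_3 = 1: 2/5
a_4 = 1: 3/8
a_5 = 2: 8/21
a_6 = 3: 27/71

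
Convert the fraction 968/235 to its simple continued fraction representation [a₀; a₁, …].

Run the Euclidean algorithm, recording each quotient:
968 ÷ 235 → quotient 4, remainder 28
235 ÷ 28 → quotient 8, remainder 11
28 ÷ 11 → quotient 2, remainder 6
11 ÷ 6 → quotient 1, remainder 5
6 ÷ 5 → quotient 1, remainder 1
5 ÷ 1 → quotient 5, remainder 0

[4; 8, 2, 1, 1, 5]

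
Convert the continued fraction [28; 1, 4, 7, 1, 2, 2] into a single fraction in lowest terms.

Work from the innermost term outward:
Start with 2.
2 + 1/(2/1) = 2 + 1/2 = 5/2
1 + 1/(5/2) = 1 + 2/5 = 7/5
7 + 1/(7/5) = 7 + 5/7 = 54/7
4 + 1/(54/7) = 4 + 7/54 = 223/54
1 + 1/(223/54) = 1 + 54/223 = 277/223
28 + 1/(277/223) = 28 + 223/277 = 7979/277

7979/277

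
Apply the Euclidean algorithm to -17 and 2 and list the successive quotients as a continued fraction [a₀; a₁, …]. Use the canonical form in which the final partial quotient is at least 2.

[-9; 2]

-17 = -9·2 + 1, so a_0 = -9
2 = 2·1 + 0, so a_1 = 2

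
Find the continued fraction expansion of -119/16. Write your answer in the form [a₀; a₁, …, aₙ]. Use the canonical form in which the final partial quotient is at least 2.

[-8; 1, 1, 3, 2]

Run the Euclidean algorithm, recording each quotient:
-119 = -8·16 + 9, so a_0 = -8
16 = 1·9 + 7, so a_1 = 1
9 = 1·7 + 2, so a_2 = 1
7 = 3·2 + 1, so a_3 = 3
2 = 2·1 + 0, so a_4 = 2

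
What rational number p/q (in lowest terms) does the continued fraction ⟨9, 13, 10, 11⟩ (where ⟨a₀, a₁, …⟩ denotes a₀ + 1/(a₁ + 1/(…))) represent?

13197/1454

Work from the innermost term outward:
Start with 11.
10 + 1/(11/1) = 10 + 1/11 = 111/11
13 + 1/(111/11) = 13 + 11/111 = 1454/111
9 + 1/(1454/111) = 9 + 111/1454 = 13197/1454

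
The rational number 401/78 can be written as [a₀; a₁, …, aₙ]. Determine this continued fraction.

Run the Euclidean algorithm, recording each quotient:
⌊401/78⌋ = 5, remainder 11
⌊78/11⌋ = 7, remainder 1
⌊11/1⌋ = 11, remainder 0

[5; 7, 11]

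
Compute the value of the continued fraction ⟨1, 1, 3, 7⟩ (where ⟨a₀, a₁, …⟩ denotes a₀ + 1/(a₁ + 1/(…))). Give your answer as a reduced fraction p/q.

Start with 7.
3 + 1/(7/1) = 3 + 1/7 = 22/7
1 + 1/(22/7) = 1 + 7/22 = 29/22
1 + 1/(29/22) = 1 + 22/29 = 51/29

51/29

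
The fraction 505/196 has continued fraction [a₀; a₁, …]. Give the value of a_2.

1

⌊505/196⌋ = 2, remainder 113
⌊196/113⌋ = 1, remainder 83
⌊113/83⌋ = 1, remainder 30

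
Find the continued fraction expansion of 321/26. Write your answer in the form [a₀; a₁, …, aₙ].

⌊321/26⌋ = 12, remainder 9
⌊26/9⌋ = 2, remainder 8
⌊9/8⌋ = 1, remainder 1
⌊8/1⌋ = 8, remainder 0

[12; 2, 1, 8]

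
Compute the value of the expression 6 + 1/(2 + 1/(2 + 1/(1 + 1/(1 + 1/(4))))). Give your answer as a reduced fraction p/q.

Start with 4.
1 + 1/(4/1) = 1 + 1/4 = 5/4
1 + 1/(5/4) = 1 + 4/5 = 9/5
2 + 1/(9/5) = 2 + 5/9 = 23/9
2 + 1/(23/9) = 2 + 9/23 = 55/23
6 + 1/(55/23) = 6 + 23/55 = 353/55

353/55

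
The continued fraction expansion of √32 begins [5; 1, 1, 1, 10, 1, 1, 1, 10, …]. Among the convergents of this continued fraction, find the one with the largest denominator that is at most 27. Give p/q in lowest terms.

17/3

a_0 = 5: 5/1  (≤ bound)
a_1 = 1: 6/1  (≤ bound)
a_2 = 1: 11/2  (≤ bound)
a_3 = 1: 17/3  (≤ bound)
a_4 = 10: 181/32  (> 27, stop)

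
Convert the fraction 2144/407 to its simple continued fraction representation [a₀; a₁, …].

[5; 3, 1, 2, 1, 3, 7]

⌊2144/407⌋ = 5, remainder 109
⌊407/109⌋ = 3, remainder 80
⌊109/80⌋ = 1, remainder 29
⌊80/29⌋ = 2, remainder 22
⌊29/22⌋ = 1, remainder 7
⌊22/7⌋ = 3, remainder 1
⌊7/1⌋ = 7, remainder 0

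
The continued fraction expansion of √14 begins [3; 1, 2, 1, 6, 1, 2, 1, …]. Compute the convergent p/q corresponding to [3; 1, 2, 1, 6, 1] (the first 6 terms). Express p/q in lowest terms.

Collapse the nested fraction from the inside out:
Start with 1.
6 + 1/(1/1) = 6 + 1/1 = 7/1
1 + 1/(7/1) = 1 + 1/7 = 8/7
2 + 1/(8/7) = 2 + 7/8 = 23/8
1 + 1/(23/8) = 1 + 8/23 = 31/23
3 + 1/(31/23) = 3 + 23/31 = 116/31

116/31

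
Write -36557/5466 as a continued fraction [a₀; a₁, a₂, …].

[-7; 3, 4, 1, 6, 50]

⌊-36557/5466⌋ = -7, remainder 1705
⌊5466/1705⌋ = 3, remainder 351
⌊1705/351⌋ = 4, remainder 301
⌊351/301⌋ = 1, remainder 50
⌊301/50⌋ = 6, remainder 1
⌊50/1⌋ = 50, remainder 0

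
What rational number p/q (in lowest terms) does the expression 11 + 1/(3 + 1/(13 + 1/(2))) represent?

Start with 2.
13 + 1/(2/1) = 13 + 1/2 = 27/2
3 + 1/(27/2) = 3 + 2/27 = 83/27
11 + 1/(83/27) = 11 + 27/83 = 940/83

940/83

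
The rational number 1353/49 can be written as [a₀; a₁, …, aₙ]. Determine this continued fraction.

Apply division with remainder until the remainder is 0:
1353 ÷ 49 → quotient 27, remainder 30
49 ÷ 30 → quotient 1, remainder 19
30 ÷ 19 → quotient 1, remainder 11
19 ÷ 11 → quotient 1, remainder 8
11 ÷ 8 → quotient 1, remainder 3
8 ÷ 3 → quotient 2, remainder 2
3 ÷ 2 → quotient 1, remainder 1
2 ÷ 1 → quotient 2, remainder 0

[27; 1, 1, 1, 1, 2, 1, 2]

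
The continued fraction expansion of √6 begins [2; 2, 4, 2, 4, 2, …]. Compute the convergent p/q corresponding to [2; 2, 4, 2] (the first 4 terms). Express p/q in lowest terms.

a_0 = 2: 2/1
a_1 = 2: 5/2
a_2 = 4: 22/9
a_3 = 2: 49/20

49/20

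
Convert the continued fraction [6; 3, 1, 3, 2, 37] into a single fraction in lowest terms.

7975/1273

Compute successive convergents:
a_0 = 6: 6/1
a_1 = 3: 19/3
a_2 = 1: 25/4
a_3 = 3: 94/15
a_4 = 2: 213/34
a_5 = 37: 7975/1273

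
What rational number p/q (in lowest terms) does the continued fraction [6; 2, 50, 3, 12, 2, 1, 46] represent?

Use the convergent recurrence hₖ = aₖ·hₖ₋₁ + hₖ₋₂ (and likewise for the denominators kₖ):
a_0 = 6: 6/1
a_1 = 2: 13/2
a_2 = 50: 656/101
a_3 = 3: 1981/305
a_4 = 12: 24428/3761
a_5 = 2: 50837/7827
a_6 = 1: 75265/11588
a_7 = 46: 3513027/540875

3513027/540875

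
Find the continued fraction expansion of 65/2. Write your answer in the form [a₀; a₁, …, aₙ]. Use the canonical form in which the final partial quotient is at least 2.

Repeatedly divide and take the remainder:
65 ÷ 2 → quotient 32, remainder 1
2 ÷ 1 → quotient 2, remainder 0

[32; 2]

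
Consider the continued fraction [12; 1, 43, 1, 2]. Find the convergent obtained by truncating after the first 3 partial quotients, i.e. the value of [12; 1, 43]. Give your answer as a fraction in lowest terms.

Start with 43.
1 + 1/(43/1) = 1 + 1/43 = 44/43
12 + 1/(44/43) = 12 + 43/44 = 571/44

571/44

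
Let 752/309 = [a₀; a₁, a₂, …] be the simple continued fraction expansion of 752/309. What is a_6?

1

752 ÷ 309 → quotient 2, remainder 134
309 ÷ 134 → quotient 2, remainder 41
134 ÷ 41 → quotient 3, remainder 11
41 ÷ 11 → quotient 3, remainder 8
11 ÷ 8 → quotient 1, remainder 3
8 ÷ 3 → quotient 2, remainder 2
3 ÷ 2 → quotient 1, remainder 1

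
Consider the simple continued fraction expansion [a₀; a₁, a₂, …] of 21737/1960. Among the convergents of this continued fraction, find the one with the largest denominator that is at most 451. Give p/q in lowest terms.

a_0 = 11: 11/1  (≤ bound)
a_1 = 11: 122/11  (≤ bound)
a_2 = 13: 1597/144  (≤ bound)
a_3 = 1: 1719/155  (≤ bound)
a_4 = 1: 3316/299  (≤ bound)
a_5 = 1: 5035/454  (> 451, stop)

3316/299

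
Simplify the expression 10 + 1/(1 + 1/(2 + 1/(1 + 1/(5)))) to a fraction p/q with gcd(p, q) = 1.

Start with 5.
1 + 1/(5/1) = 1 + 1/5 = 6/5
2 + 1/(6/5) = 2 + 5/6 = 17/6
1 + 1/(17/6) = 1 + 6/17 = 23/17
10 + 1/(23/17) = 10 + 17/23 = 247/23

247/23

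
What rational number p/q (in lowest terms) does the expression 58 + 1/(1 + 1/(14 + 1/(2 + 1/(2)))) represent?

a_0 = 58: 58/1
a_1 = 1: 59/1
a_2 = 14: 884/15
a_3 = 2: 1827/31
a_4 = 2: 4538/77

4538/77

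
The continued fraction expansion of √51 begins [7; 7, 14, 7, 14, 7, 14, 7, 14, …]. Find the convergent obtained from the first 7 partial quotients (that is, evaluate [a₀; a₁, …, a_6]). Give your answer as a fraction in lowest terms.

Use the convergent recurrence hₖ = aₖ·hₖ₋₁ + hₖ₋₂ (and likewise for the denominators kₖ):
a_0 = 7: 7/1
a_1 = 7: 50/7
a_2 = 14: 707/99
a_3 = 7: 4999/700
a_4 = 14: 70693/9899
a_5 = 7: 499850/69993
a_6 = 14: 7068593/989801

7068593/989801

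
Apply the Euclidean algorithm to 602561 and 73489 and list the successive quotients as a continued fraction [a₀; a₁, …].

Run the Euclidean algorithm, recording each quotient:
602561 ÷ 73489 → quotient 8, remainder 14649
73489 ÷ 14649 → quotient 5, remainder 244
14649 ÷ 244 → quotient 60, remainder 9
244 ÷ 9 → quotient 27, remainder 1
9 ÷ 1 → quotient 9, remainder 0

[8; 5, 60, 27, 9]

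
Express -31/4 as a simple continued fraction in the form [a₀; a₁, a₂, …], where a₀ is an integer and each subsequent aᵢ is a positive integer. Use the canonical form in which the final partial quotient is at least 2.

-31 ÷ 4 → quotient -8, remainder 1
4 ÷ 1 → quotient 4, remainder 0

[-8; 4]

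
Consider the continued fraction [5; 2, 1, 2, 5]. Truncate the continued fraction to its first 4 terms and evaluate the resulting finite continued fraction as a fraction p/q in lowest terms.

Compute successive convergents:
a_0 = 5: 5/1
a_1 = 2: 11/2
a_2 = 1: 16/3
a_3 = 2: 43/8

43/8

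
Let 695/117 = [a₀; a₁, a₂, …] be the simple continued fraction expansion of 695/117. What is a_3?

1

695 ÷ 117 → quotient 5, remainder 110
117 ÷ 110 → quotient 1, remainder 7
110 ÷ 7 → quotient 15, remainder 5
7 ÷ 5 → quotient 1, remainder 2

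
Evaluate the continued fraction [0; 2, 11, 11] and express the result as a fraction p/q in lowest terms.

122/255

a_0 = 0: 0/1
a_1 = 2: 1/2
a_2 = 11: 11/23
a_3 = 11: 122/255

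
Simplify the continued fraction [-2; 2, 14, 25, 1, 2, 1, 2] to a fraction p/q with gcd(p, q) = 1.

Start with 2.
1 + 1/(2/1) = 1 + 1/2 = 3/2
2 + 1/(3/2) = 2 + 2/3 = 8/3
1 + 1/(8/3) = 1 + 3/8 = 11/8
25 + 1/(11/8) = 25 + 8/11 = 283/11
14 + 1/(283/11) = 14 + 11/283 = 3973/283
2 + 1/(3973/283) = 2 + 283/3973 = 8229/3973
-2 + 1/(8229/3973) = -2 + 3973/8229 = -12485/8229

-12485/8229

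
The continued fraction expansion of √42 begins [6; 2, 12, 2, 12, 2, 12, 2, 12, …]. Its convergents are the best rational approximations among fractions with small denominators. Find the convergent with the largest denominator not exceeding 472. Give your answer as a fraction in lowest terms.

337/52

List convergents until the denominator exceeds the bound:
a_0 = 6: 6/1  (≤ bound)
a_1 = 2: 13/2  (≤ bound)
a_2 = 12: 162/25  (≤ bound)
a_3 = 2: 337/52  (≤ bound)
a_4 = 12: 4206/649  (> 472, stop)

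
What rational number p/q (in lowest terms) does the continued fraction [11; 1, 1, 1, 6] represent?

233/20

Compute successive convergents:
a_0 = 11: 11/1
a_1 = 1: 12/1
a_2 = 1: 23/2
a_3 = 1: 35/3
a_4 = 6: 233/20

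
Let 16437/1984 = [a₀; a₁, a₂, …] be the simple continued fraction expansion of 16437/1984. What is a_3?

1

Run the Euclidean algorithm, recording each quotient:
⌊16437/1984⌋ = 8, remainder 565
⌊1984/565⌋ = 3, remainder 289
⌊565/289⌋ = 1, remainder 276
⌊289/276⌋ = 1, remainder 13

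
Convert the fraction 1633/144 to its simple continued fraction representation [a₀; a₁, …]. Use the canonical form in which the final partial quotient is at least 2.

⌊1633/144⌋ = 11, remainder 49
⌊144/49⌋ = 2, remainder 46
⌊49/46⌋ = 1, remainder 3
⌊46/3⌋ = 15, remainder 1
⌊3/1⌋ = 3, remainder 0

[11; 2, 1, 15, 3]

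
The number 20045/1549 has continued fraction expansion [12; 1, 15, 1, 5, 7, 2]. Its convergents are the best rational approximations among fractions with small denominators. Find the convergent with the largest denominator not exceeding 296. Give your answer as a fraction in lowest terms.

1307/101

List convergents until the denominator exceeds the bound:
a_0 = 12: 12/1  (≤ bound)
a_1 = 1: 13/1  (≤ bound)
a_2 = 15: 207/16  (≤ bound)
a_3 = 1: 220/17  (≤ bound)
a_4 = 5: 1307/101  (≤ bound)
a_5 = 7: 9369/724  (> 296, stop)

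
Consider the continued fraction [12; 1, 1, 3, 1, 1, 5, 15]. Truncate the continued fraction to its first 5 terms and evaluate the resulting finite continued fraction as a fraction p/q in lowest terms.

113/9

a_0 = 12: 12/1
a_1 = 1: 13/1
a_2 = 1: 25/2
a_3 = 3: 88/7
a_4 = 1: 113/9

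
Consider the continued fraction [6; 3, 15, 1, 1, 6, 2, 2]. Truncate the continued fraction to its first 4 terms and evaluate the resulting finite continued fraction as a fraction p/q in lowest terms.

a_0 = 6: 6/1
a_1 = 3: 19/3
a_2 = 15: 291/46
a_3 = 1: 310/49

310/49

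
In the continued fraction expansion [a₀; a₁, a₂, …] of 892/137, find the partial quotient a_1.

1

Apply division with remainder until the remainder is 0:
892 ÷ 137 → quotient 6, remainder 70
137 ÷ 70 → quotient 1, remainder 67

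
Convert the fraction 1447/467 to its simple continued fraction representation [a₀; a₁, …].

1447 ÷ 467 → quotient 3, remainder 46
467 ÷ 46 → quotient 10, remainder 7
46 ÷ 7 → quotient 6, remainder 4
7 ÷ 4 → quotient 1, remainder 3
4 ÷ 3 → quotient 1, remainder 1
3 ÷ 1 → quotient 3, remainder 0

[3; 10, 6, 1, 1, 3]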